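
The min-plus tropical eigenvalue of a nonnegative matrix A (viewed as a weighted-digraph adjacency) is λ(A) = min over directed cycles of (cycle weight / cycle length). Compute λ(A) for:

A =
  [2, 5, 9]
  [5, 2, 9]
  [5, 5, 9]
λ(A) = 2

Enumerate directed cycles and compute their means (weight / length). Sample:
  cycle 0 → 0: weight = 2, length = 1, mean = 2/1 ≈ 2.000
  cycle 1 → 1: weight = 2, length = 1, mean = 2/1 ≈ 2.000
  cycle 2 → 2: weight = 9, length = 1, mean = 9/1 ≈ 9.000
  cycle 0 → 1 → 0: weight = 10, length = 2, mean = 10/2 ≈ 5.000
  cycle 0 → 2 → 0: weight = 14, length = 2, mean = 14/2 ≈ 7.000
  cycle 1 → 0 → 1: weight = 10, length = 2, mean = 10/2 ≈ 5.000
Minimum mean = 2.000, attained e.g. along the cycle 0 → 0 with weight 2 and length 1. So λ(A) = 2/1 = 2.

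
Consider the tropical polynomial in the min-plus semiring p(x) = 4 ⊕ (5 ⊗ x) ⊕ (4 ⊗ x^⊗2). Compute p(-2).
p(-2) = 0

A tropical monomial a ⊗ x^⊗i evaluates to a + i · x. Evaluating each term at x = -2:
  Term 0 contributes 4 + 0 · -2 = 4
  Term 1 contributes 5 + 1 · -2 = 3
  Term 2 contributes 4 + 2 · -2 = 0
p(-2) = ⊕ of these = min[4, 3, 0] = 0.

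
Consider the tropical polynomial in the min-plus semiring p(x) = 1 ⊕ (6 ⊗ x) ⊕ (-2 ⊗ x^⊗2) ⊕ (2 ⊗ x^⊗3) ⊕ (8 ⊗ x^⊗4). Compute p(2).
p(2) = 1

A tropical monomial a ⊗ x^⊗i evaluates to a + i · x. Evaluating each term at x = 2:
  Term 0 contributes 1 + 0 · 2 = 1
  Term 1 contributes 6 + 1 · 2 = 8
  Term 2 contributes -2 + 2 · 2 = 2
  Term 3 contributes 2 + 3 · 2 = 8
  Term 4 contributes 8 + 4 · 2 = 16
p(2) = ⊕ of these = min[1, 8, 2, 8, 16] = 1.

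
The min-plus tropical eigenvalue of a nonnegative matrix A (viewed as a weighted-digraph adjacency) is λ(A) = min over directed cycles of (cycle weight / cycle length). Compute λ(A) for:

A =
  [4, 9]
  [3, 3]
λ(A) = 3

Enumerate directed cycles and compute their means (weight / length). Sample:
  cycle 0 → 0: weight = 4, length = 1, mean = 4/1 ≈ 4.000
  cycle 1 → 1: weight = 3, length = 1, mean = 3/1 ≈ 3.000
  cycle 0 → 1 → 0: weight = 12, length = 2, mean = 12/2 ≈ 6.000
  cycle 1 → 0 → 1: weight = 12, length = 2, mean = 12/2 ≈ 6.000
Minimum mean = 3.000, attained e.g. along the cycle 1 → 1 with weight 3 and length 1. So λ(A) = 3/1 = 3.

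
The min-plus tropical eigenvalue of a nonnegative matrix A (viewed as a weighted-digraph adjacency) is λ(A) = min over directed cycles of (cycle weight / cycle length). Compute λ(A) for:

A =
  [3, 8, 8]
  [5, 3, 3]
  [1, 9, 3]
λ(A) = 3

Enumerate directed cycles and compute their means (weight / length). Sample:
  cycle 0 → 0: weight = 3, length = 1, mean = 3/1 ≈ 3.000
  cycle 1 → 1: weight = 3, length = 1, mean = 3/1 ≈ 3.000
  cycle 2 → 2: weight = 3, length = 1, mean = 3/1 ≈ 3.000
  cycle 0 → 1 → 0: weight = 13, length = 2, mean = 13/2 ≈ 6.500
  cycle 0 → 2 → 0: weight = 9, length = 2, mean = 9/2 ≈ 4.500
  cycle 1 → 0 → 1: weight = 13, length = 2, mean = 13/2 ≈ 6.500
Minimum mean = 3.000, attained e.g. along the cycle 0 → 0 with weight 3 and length 1. So λ(A) = 3/1 = 3.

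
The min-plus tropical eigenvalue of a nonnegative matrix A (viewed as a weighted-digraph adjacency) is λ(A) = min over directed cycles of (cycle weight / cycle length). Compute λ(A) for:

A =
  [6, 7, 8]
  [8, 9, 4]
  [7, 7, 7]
λ(A) = 11/2

Enumerate directed cycles and compute their means (weight / length). Sample:
  cycle 0 → 0: weight = 6, length = 1, mean = 6/1 ≈ 6.000
  cycle 1 → 1: weight = 9, length = 1, mean = 9/1 ≈ 9.000
  cycle 2 → 2: weight = 7, length = 1, mean = 7/1 ≈ 7.000
  cycle 0 → 1 → 0: weight = 15, length = 2, mean = 15/2 ≈ 7.500
  cycle 0 → 2 → 0: weight = 15, length = 2, mean = 15/2 ≈ 7.500
  cycle 1 → 0 → 1: weight = 15, length = 2, mean = 15/2 ≈ 7.500
Minimum mean = 5.500, attained e.g. along the cycle 1 → 2 → 1 with weight 11 and length 2. So λ(A) = 11/2 = 11/2.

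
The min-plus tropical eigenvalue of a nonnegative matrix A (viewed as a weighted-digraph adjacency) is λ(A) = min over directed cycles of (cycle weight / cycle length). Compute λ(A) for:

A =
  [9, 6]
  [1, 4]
λ(A) = 7/2

Enumerate directed cycles and compute their means (weight / length). Sample:
  cycle 0 → 0: weight = 9, length = 1, mean = 9/1 ≈ 9.000
  cycle 1 → 1: weight = 4, length = 1, mean = 4/1 ≈ 4.000
  cycle 0 → 1 → 0: weight = 7, length = 2, mean = 7/2 ≈ 3.500
  cycle 1 → 0 → 1: weight = 7, length = 2, mean = 7/2 ≈ 3.500
Minimum mean = 3.500, attained e.g. along the cycle 0 → 1 → 0 with weight 7 and length 2. So λ(A) = 7/2 = 7/2.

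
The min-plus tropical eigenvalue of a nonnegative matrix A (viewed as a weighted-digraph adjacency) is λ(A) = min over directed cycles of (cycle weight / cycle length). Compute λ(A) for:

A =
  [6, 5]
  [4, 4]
λ(A) = 4

Enumerate directed cycles and compute their means (weight / length). Sample:
  cycle 0 → 0: weight = 6, length = 1, mean = 6/1 ≈ 6.000
  cycle 1 → 1: weight = 4, length = 1, mean = 4/1 ≈ 4.000
  cycle 0 → 1 → 0: weight = 9, length = 2, mean = 9/2 ≈ 4.500
  cycle 1 → 0 → 1: weight = 9, length = 2, mean = 9/2 ≈ 4.500
Minimum mean = 4.000, attained e.g. along the cycle 1 → 1 with weight 4 and length 1. So λ(A) = 4/1 = 4.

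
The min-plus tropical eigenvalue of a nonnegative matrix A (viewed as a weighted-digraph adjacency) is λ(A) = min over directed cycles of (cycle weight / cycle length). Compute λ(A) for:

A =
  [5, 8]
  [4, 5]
λ(A) = 5

Enumerate directed cycles and compute their means (weight / length). Sample:
  cycle 0 → 0: weight = 5, length = 1, mean = 5/1 ≈ 5.000
  cycle 1 → 1: weight = 5, length = 1, mean = 5/1 ≈ 5.000
  cycle 0 → 1 → 0: weight = 12, length = 2, mean = 12/2 ≈ 6.000
  cycle 1 → 0 → 1: weight = 12, length = 2, mean = 12/2 ≈ 6.000
Minimum mean = 5.000, attained e.g. along the cycle 0 → 0 with weight 5 and length 1. So λ(A) = 5/1 = 5.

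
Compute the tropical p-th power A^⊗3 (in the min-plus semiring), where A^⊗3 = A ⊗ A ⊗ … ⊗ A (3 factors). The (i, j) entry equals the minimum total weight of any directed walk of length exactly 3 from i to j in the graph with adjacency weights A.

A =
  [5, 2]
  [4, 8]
A^⊗3 =
  [11, 8]
  [10, 11]

Each entry (A^⊗3)_ij equals the minimum over all length-3 walks i = v_0 → v_1 → … → v_3 = j of Σ_t A[v_t][v_{t+1}]. For example, for (i, j) = (0, 1) we minimise over 4 possible intermediate vertex sequences; the minimum is 8, attained along the walk 0 → 1 → 0 → 1.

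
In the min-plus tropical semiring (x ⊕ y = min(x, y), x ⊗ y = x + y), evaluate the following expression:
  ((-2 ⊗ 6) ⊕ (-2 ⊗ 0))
((-2 ⊗ 6) ⊕ (-2 ⊗ 0)) = -2

Expand innermost to outermost. Recall ⊕ takes the minimum of its arguments and ⊗ takes their sum. Working out the expression ((-2 ⊗ 6) ⊕ (-2 ⊗ 0)) gives -2.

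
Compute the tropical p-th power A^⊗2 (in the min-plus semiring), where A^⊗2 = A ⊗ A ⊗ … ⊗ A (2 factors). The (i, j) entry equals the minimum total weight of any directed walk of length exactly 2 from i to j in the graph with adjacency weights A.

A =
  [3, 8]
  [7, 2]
A^⊗2 =
  [6, 10]
  [9, 4]

Each entry (A^⊗2)_ij equals the minimum over all length-2 walks i = v_0 → v_1 → … → v_2 = j of Σ_t A[v_t][v_{t+1}]. For example, for (i, j) = (0, 1) we minimise over 2 possible intermediate vertex sequences; the minimum is 10, attained along the walk 0 → 1 → 1.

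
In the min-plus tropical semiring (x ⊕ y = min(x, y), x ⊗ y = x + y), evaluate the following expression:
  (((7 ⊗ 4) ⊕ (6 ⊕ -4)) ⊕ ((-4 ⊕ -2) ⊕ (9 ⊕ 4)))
(((7 ⊗ 4) ⊕ (6 ⊕ -4)) ⊕ ((-4 ⊕ -2) ⊕ (9 ⊕ 4))) = -4

Expand innermost to outermost. Recall ⊕ takes the minimum of its arguments and ⊗ takes their sum. Working out the expression (((7 ⊗ 4) ⊕ (6 ⊕ -4)) ⊕ ((-4 ⊕ -2) ⊕ (9 ⊕ 4))) gives -4.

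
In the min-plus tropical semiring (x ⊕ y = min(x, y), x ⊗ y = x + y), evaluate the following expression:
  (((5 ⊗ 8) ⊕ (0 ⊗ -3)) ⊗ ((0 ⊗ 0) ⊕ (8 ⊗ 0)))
(((5 ⊗ 8) ⊕ (0 ⊗ -3)) ⊗ ((0 ⊗ 0) ⊕ (8 ⊗ 0))) = -3

Expand innermost to outermost. Recall ⊕ takes the minimum of its arguments and ⊗ takes their sum. Working out the expression (((5 ⊗ 8) ⊕ (0 ⊗ -3)) ⊗ ((0 ⊗ 0) ⊕ (8 ⊗ 0))) gives -3.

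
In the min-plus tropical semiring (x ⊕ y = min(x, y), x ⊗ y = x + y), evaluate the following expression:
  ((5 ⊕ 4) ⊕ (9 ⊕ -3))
((5 ⊕ 4) ⊕ (9 ⊕ -3)) = -3

Expand innermost to outermost. Recall ⊕ takes the minimum of its arguments and ⊗ takes their sum. Working out the expression ((5 ⊕ 4) ⊕ (9 ⊕ -3)) gives -3.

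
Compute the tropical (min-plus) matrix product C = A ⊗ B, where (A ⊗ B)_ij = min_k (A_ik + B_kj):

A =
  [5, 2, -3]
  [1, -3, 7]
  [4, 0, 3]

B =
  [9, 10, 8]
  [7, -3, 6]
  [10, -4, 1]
A ⊗ B =
  [7, -7, -2]
  [4, -6, 3]
  [7, -3, 4]

Apply the min-plus product entry-by-entry:
  C[0][0] = min over k of (A[0][0] + B[0][0] = 5 + 9 = 14, A[0][1] + B[1][0] = 2 + 7 = 9, A[0][2] + B[2][0] = -3 + 10 = 7) = 7 (attained at k = 2)
  C[0][1] = min over k of (A[0][0] + B[0][1] = 5 + 10 = 15, A[0][1] + B[1][1] = 2 + -3 = -1, A[0][2] + B[2][1] = -3 + -4 = -7) = -7 (attained at k = 2)
  C[0][2] = min over k of (A[0][0] + B[0][2] = 5 + 8 = 13, A[0][1] + B[1][2] = 2 + 6 = 8, A[0][2] + B[2][2] = -3 + 1 = -2) = -2 (attained at k = 2)
  C[1][0] = min over k of (A[1][0] + B[0][0] = 1 + 9 = 10, A[1][1] + B[1][0] = -3 + 7 = 4, A[1][2] + B[2][0] = 7 + 10 = 17) = 4 (attained at k = 1)
  C[1][1] = min over k of (A[1][0] + B[0][1] = 1 + 10 = 11, A[1][1] + B[1][1] = -3 + -3 = -6, A[1][2] + B[2][1] = 7 + -4 = 3) = -6 (attained at k = 1)
  C[1][2] = min over k of (A[1][0] + B[0][2] = 1 + 8 = 9, A[1][1] + B[1][2] = -3 + 6 = 3, A[1][2] + B[2][2] = 7 + 1 = 8) = 3 (attained at k = 1)
  C[2][0] = min over k of (A[2][0] + B[0][0] = 4 + 9 = 13, A[2][1] + B[1][0] = 0 + 7 = 7, A[2][2] + B[2][0] = 3 + 10 = 13) = 7 (attained at k = 1)
  C[2][1] = min over k of (A[2][0] + B[0][1] = 4 + 10 = 14, A[2][1] + B[1][1] = 0 + -3 = -3, A[2][2] + B[2][1] = 3 + -4 = -1) = -3 (attained at k = 1)
  C[2][2] = min over k of (A[2][0] + B[0][2] = 4 + 8 = 12, A[2][1] + B[1][2] = 0 + 6 = 6, A[2][2] + B[2][2] = 3 + 1 = 4) = 4 (attained at k = 2)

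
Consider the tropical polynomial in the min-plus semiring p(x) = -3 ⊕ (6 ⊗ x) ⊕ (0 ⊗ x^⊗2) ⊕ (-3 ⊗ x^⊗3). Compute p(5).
p(5) = -3

A tropical monomial a ⊗ x^⊗i evaluates to a + i · x. Evaluating each term at x = 5:
  Term 0 contributes -3 + 0 · 5 = -3
  Term 1 contributes 6 + 1 · 5 = 11
  Term 2 contributes 0 + 2 · 5 = 10
  Term 3 contributes -3 + 3 · 5 = 12
p(5) = ⊕ of these = min[-3, 11, 10, 12] = -3.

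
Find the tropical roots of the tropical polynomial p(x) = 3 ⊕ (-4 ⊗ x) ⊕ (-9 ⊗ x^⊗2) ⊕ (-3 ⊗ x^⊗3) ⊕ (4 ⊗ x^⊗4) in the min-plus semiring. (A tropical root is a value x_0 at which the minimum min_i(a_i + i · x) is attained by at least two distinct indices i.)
Roots: {-7, -6, 5, 7}

Each tropical root is a break point of the lower envelope of the lines y = a_i + i · x (there are 5 lines, with slopes 0, 1, ..., 4). Only the lines that attain the minimum somewhere contribute to roots; other lines are dominated. Here the surviving (envelope) indices are i = 4, i = 3, i = 2, i = 1, i = 0.
Intersections between consecutive envelope lines give the roots: for adjacent envelope indices i < j the intersection is x = (a_i − a_j) / (j − i). Reading off the sorted break points: {-7, -6, 5, 7}.
Verification: at each break x_0, at least two indices attain the minimum of min_i(a_i + i · x_0).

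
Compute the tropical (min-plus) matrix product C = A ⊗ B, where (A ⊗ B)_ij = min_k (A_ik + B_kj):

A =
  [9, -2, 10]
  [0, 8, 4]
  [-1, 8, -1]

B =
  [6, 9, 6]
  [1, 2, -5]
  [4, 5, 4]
A ⊗ B =
  [-1, 0, -7]
  [6, 9, 3]
  [3, 4, 3]

Apply the min-plus product entry-by-entry:
  C[0][0] = min over k of (A[0][0] + B[0][0] = 9 + 6 = 15, A[0][1] + B[1][0] = -2 + 1 = -1, A[0][2] + B[2][0] = 10 + 4 = 14) = -1 (attained at k = 1)
  C[0][1] = min over k of (A[0][0] + B[0][1] = 9 + 9 = 18, A[0][1] + B[1][1] = -2 + 2 = 0, A[0][2] + B[2][1] = 10 + 5 = 15) = 0 (attained at k = 1)
  C[0][2] = min over k of (A[0][0] + B[0][2] = 9 + 6 = 15, A[0][1] + B[1][2] = -2 + -5 = -7, A[0][2] + B[2][2] = 10 + 4 = 14) = -7 (attained at k = 1)
  C[1][0] = min over k of (A[1][0] + B[0][0] = 0 + 6 = 6, A[1][1] + B[1][0] = 8 + 1 = 9, A[1][2] + B[2][0] = 4 + 4 = 8) = 6 (attained at k = 0)
  C[1][1] = min over k of (A[1][0] + B[0][1] = 0 + 9 = 9, A[1][1] + B[1][1] = 8 + 2 = 10, A[1][2] + B[2][1] = 4 + 5 = 9) = 9 (attained at k = 0)
  C[1][2] = min over k of (A[1][0] + B[0][2] = 0 + 6 = 6, A[1][1] + B[1][2] = 8 + -5 = 3, A[1][2] + B[2][2] = 4 + 4 = 8) = 3 (attained at k = 1)
  C[2][0] = min over k of (A[2][0] + B[0][0] = -1 + 6 = 5, A[2][1] + B[1][0] = 8 + 1 = 9, A[2][2] + B[2][0] = -1 + 4 = 3) = 3 (attained at k = 2)
  C[2][1] = min over k of (A[2][0] + B[0][1] = -1 + 9 = 8, A[2][1] + B[1][1] = 8 + 2 = 10, A[2][2] + B[2][1] = -1 + 5 = 4) = 4 (attained at k = 2)
  C[2][2] = min over k of (A[2][0] + B[0][2] = -1 + 6 = 5, A[2][1] + B[1][2] = 8 + -5 = 3, A[2][2] + B[2][2] = -1 + 4 = 3) = 3 (attained at k = 1)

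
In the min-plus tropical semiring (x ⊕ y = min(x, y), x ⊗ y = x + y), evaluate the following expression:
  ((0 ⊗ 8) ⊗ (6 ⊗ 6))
((0 ⊗ 8) ⊗ (6 ⊗ 6)) = 20

Expand innermost to outermost. Recall ⊕ takes the minimum of its arguments and ⊗ takes their sum. Working out the expression ((0 ⊗ 8) ⊗ (6 ⊗ 6)) gives 20.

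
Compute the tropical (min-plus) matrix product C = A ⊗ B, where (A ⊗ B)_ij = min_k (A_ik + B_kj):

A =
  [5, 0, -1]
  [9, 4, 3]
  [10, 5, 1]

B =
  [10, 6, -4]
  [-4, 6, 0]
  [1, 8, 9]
A ⊗ B =
  [-4, 6, 0]
  [0, 10, 4]
  [1, 9, 5]

Apply the min-plus product entry-by-entry:
  C[0][0] = min over k of (A[0][0] + B[0][0] = 5 + 10 = 15, A[0][1] + B[1][0] = 0 + -4 = -4, A[0][2] + B[2][0] = -1 + 1 = 0) = -4 (attained at k = 1)
  C[0][1] = min over k of (A[0][0] + B[0][1] = 5 + 6 = 11, A[0][1] + B[1][1] = 0 + 6 = 6, A[0][2] + B[2][1] = -1 + 8 = 7) = 6 (attained at k = 1)
  C[0][2] = min over k of (A[0][0] + B[0][2] = 5 + -4 = 1, A[0][1] + B[1][2] = 0 + 0 = 0, A[0][2] + B[2][2] = -1 + 9 = 8) = 0 (attained at k = 1)
  C[1][0] = min over k of (A[1][0] + B[0][0] = 9 + 10 = 19, A[1][1] + B[1][0] = 4 + -4 = 0, A[1][2] + B[2][0] = 3 + 1 = 4) = 0 (attained at k = 1)
  C[1][1] = min over k of (A[1][0] + B[0][1] = 9 + 6 = 15, A[1][1] + B[1][1] = 4 + 6 = 10, A[1][2] + B[2][1] = 3 + 8 = 11) = 10 (attained at k = 1)
  C[1][2] = min over k of (A[1][0] + B[0][2] = 9 + -4 = 5, A[1][1] + B[1][2] = 4 + 0 = 4, A[1][2] + B[2][2] = 3 + 9 = 12) = 4 (attained at k = 1)
  C[2][0] = min over k of (A[2][0] + B[0][0] = 10 + 10 = 20, A[2][1] + B[1][0] = 5 + -4 = 1, A[2][2] + B[2][0] = 1 + 1 = 2) = 1 (attained at k = 1)
  C[2][1] = min over k of (A[2][0] + B[0][1] = 10 + 6 = 16, A[2][1] + B[1][1] = 5 + 6 = 11, A[2][2] + B[2][1] = 1 + 8 = 9) = 9 (attained at k = 2)
  C[2][2] = min over k of (A[2][0] + B[0][2] = 10 + -4 = 6, A[2][1] + B[1][2] = 5 + 0 = 5, A[2][2] + B[2][2] = 1 + 9 = 10) = 5 (attained at k = 1)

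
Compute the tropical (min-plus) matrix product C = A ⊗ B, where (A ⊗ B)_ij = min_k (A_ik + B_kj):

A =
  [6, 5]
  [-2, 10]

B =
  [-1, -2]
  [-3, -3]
A ⊗ B =
  [2, 2]
  [-3, -4]

Apply the min-plus product entry-by-entry:
  C[0][0] = min over k of (A[0][0] + B[0][0] = 6 + -1 = 5, A[0][1] + B[1][0] = 5 + -3 = 2) = 2 (attained at k = 1)
  C[0][1] = min over k of (A[0][0] + B[0][1] = 6 + -2 = 4, A[0][1] + B[1][1] = 5 + -3 = 2) = 2 (attained at k = 1)
  C[1][0] = min over k of (A[1][0] + B[0][0] = -2 + -1 = -3, A[1][1] + B[1][0] = 10 + -3 = 7) = -3 (attained at k = 0)
  C[1][1] = min over k of (A[1][0] + B[0][1] = -2 + -2 = -4, A[1][1] + B[1][1] = 10 + -3 = 7) = -4 (attained at k = 0)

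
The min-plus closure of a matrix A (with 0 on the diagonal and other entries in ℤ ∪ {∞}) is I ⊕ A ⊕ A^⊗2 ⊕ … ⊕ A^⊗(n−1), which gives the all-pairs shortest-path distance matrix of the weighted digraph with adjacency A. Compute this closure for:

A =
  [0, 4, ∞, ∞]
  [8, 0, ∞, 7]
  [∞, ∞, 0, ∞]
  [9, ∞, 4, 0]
Closure =
  [0, 4, 15, 11]
  [8, 0, 11, 7]
  [∞, ∞, 0, ∞]
  [9, 13, 4, 0]

This is the Floyd-Warshall all-pairs shortest-path computation. For each intermediate vertex k = 0, 1, …, 3, update dist[i][j] ← min(dist[i][j], dist[i][k] + dist[k][j]). The final matrix gives, for each (i, j), the minimum total weight of any directed path from i to j (possibly empty when i = j).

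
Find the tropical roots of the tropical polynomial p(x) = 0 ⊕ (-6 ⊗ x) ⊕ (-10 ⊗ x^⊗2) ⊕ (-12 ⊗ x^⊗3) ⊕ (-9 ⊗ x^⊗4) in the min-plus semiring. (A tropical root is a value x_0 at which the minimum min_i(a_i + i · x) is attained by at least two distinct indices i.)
Roots: {-3, 2, 4, 6}

Each tropical root is a break point of the lower envelope of the lines y = a_i + i · x (there are 5 lines, with slopes 0, 1, ..., 4). Only the lines that attain the minimum somewhere contribute to roots; other lines are dominated. Here the surviving (envelope) indices are i = 4, i = 3, i = 2, i = 1, i = 0.
Intersections between consecutive envelope lines give the roots: for adjacent envelope indices i < j the intersection is x = (a_i − a_j) / (j − i). Reading off the sorted break points: {-3, 2, 4, 6}.
Verification: at each break x_0, at least two indices attain the minimum of min_i(a_i + i · x_0).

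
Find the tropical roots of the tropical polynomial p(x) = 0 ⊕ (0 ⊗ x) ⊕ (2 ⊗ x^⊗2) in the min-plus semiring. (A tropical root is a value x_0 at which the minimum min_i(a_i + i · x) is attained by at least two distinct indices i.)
Roots: {-2, 0}

Each tropical root is a break point of the lower envelope of the lines y = a_i + i · x (there are 3 lines, with slopes 0, 1, ..., 2). Only the lines that attain the minimum somewhere contribute to roots; other lines are dominated. Here the surviving (envelope) indices are i = 2, i = 1, i = 0.
Intersections between consecutive envelope lines give the roots: for adjacent envelope indices i < j the intersection is x = (a_i − a_j) / (j − i). Reading off the sorted break points: {-2, 0}.
Verification: at each break x_0, at least two indices attain the minimum of min_i(a_i + i · x_0).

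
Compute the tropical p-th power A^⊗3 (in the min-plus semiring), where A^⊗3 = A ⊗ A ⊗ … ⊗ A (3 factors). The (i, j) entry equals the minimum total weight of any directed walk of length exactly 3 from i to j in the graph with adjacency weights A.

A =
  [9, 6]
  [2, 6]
A^⊗3 =
  [14, 14]
  [10, 14]

Each entry (A^⊗3)_ij equals the minimum over all length-3 walks i = v_0 → v_1 → … → v_3 = j of Σ_t A[v_t][v_{t+1}]. For example, for (i, j) = (0, 1) we minimise over 4 possible intermediate vertex sequences; the minimum is 14, attained along the walk 0 → 1 → 0 → 1.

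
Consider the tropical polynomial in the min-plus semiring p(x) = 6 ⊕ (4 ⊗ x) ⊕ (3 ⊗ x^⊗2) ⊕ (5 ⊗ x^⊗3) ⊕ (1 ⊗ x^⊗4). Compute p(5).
p(5) = 6

A tropical monomial a ⊗ x^⊗i evaluates to a + i · x. Evaluating each term at x = 5:
  Term 0 contributes 6 + 0 · 5 = 6
  Term 1 contributes 4 + 1 · 5 = 9
  Term 2 contributes 3 + 2 · 5 = 13
  Term 3 contributes 5 + 3 · 5 = 20
  Term 4 contributes 1 + 4 · 5 = 21
p(5) = ⊕ of these = min[6, 9, 13, 20, 21] = 6.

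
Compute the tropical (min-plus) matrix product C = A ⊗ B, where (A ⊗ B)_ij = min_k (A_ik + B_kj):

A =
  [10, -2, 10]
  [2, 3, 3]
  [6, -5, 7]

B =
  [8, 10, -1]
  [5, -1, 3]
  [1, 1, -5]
A ⊗ B =
  [3, -3, 1]
  [4, 2, -2]
  [0, -6, -2]

Apply the min-plus product entry-by-entry:
  C[0][0] = min over k of (A[0][0] + B[0][0] = 10 + 8 = 18, A[0][1] + B[1][0] = -2 + 5 = 3, A[0][2] + B[2][0] = 10 + 1 = 11) = 3 (attained at k = 1)
  C[0][1] = min over k of (A[0][0] + B[0][1] = 10 + 10 = 20, A[0][1] + B[1][1] = -2 + -1 = -3, A[0][2] + B[2][1] = 10 + 1 = 11) = -3 (attained at k = 1)
  C[0][2] = min over k of (A[0][0] + B[0][2] = 10 + -1 = 9, A[0][1] + B[1][2] = -2 + 3 = 1, A[0][2] + B[2][2] = 10 + -5 = 5) = 1 (attained at k = 1)
  C[1][0] = min over k of (A[1][0] + B[0][0] = 2 + 8 = 10, A[1][1] + B[1][0] = 3 + 5 = 8, A[1][2] + B[2][0] = 3 + 1 = 4) = 4 (attained at k = 2)
  C[1][1] = min over k of (A[1][0] + B[0][1] = 2 + 10 = 12, A[1][1] + B[1][1] = 3 + -1 = 2, A[1][2] + B[2][1] = 3 + 1 = 4) = 2 (attained at k = 1)
  C[1][2] = min over k of (A[1][0] + B[0][2] = 2 + -1 = 1, A[1][1] + B[1][2] = 3 + 3 = 6, A[1][2] + B[2][2] = 3 + -5 = -2) = -2 (attained at k = 2)
  C[2][0] = min over k of (A[2][0] + B[0][0] = 6 + 8 = 14, A[2][1] + B[1][0] = -5 + 5 = 0, A[2][2] + B[2][0] = 7 + 1 = 8) = 0 (attained at k = 1)
  C[2][1] = min over k of (A[2][0] + B[0][1] = 6 + 10 = 16, A[2][1] + B[1][1] = -5 + -1 = -6, A[2][2] + B[2][1] = 7 + 1 = 8) = -6 (attained at k = 1)
  C[2][2] = min over k of (A[2][0] + B[0][2] = 6 + -1 = 5, A[2][1] + B[1][2] = -5 + 3 = -2, A[2][2] + B[2][2] = 7 + -5 = 2) = -2 (attained at k = 1)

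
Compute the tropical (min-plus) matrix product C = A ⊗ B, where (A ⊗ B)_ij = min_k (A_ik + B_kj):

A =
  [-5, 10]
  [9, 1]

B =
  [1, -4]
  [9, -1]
A ⊗ B =
  [-4, -9]
  [10, 0]

Apply the min-plus product entry-by-entry:
  C[0][0] = min over k of (A[0][0] + B[0][0] = -5 + 1 = -4, A[0][1] + B[1][0] = 10 + 9 = 19) = -4 (attained at k = 0)
  C[0][1] = min over k of (A[0][0] + B[0][1] = -5 + -4 = -9, A[0][1] + B[1][1] = 10 + -1 = 9) = -9 (attained at k = 0)
  C[1][0] = min over k of (A[1][0] + B[0][0] = 9 + 1 = 10, A[1][1] + B[1][0] = 1 + 9 = 10) = 10 (attained at k = 0)
  C[1][1] = min over k of (A[1][0] + B[0][1] = 9 + -4 = 5, A[1][1] + B[1][1] = 1 + -1 = 0) = 0 (attained at k = 1)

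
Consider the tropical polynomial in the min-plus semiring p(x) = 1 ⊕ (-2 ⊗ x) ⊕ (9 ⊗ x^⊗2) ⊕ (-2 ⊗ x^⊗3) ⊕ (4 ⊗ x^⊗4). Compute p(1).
p(1) = -1

A tropical monomial a ⊗ x^⊗i evaluates to a + i · x. Evaluating each term at x = 1:
  Term 0 contributes 1 + 0 · 1 = 1
  Term 1 contributes -2 + 1 · 1 = -1
  Term 2 contributes 9 + 2 · 1 = 11
  Term 3 contributes -2 + 3 · 1 = 1
  Term 4 contributes 4 + 4 · 1 = 8
p(1) = ⊕ of these = min[1, -1, 11, 1, 8] = -1.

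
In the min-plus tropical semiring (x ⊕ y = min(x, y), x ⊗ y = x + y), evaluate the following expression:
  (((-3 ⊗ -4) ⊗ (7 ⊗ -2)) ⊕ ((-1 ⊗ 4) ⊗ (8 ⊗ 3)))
(((-3 ⊗ -4) ⊗ (7 ⊗ -2)) ⊕ ((-1 ⊗ 4) ⊗ (8 ⊗ 3))) = -2

Expand innermost to outermost. Recall ⊕ takes the minimum of its arguments and ⊗ takes their sum. Working out the expression (((-3 ⊗ -4) ⊗ (7 ⊗ -2)) ⊕ ((-1 ⊗ 4) ⊗ (8 ⊗ 3))) gives -2.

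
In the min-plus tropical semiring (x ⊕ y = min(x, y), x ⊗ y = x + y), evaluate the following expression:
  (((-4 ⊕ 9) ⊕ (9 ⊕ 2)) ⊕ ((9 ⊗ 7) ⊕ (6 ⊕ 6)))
(((-4 ⊕ 9) ⊕ (9 ⊕ 2)) ⊕ ((9 ⊗ 7) ⊕ (6 ⊕ 6))) = -4

Expand innermost to outermost. Recall ⊕ takes the minimum of its arguments and ⊗ takes their sum. Working out the expression (((-4 ⊕ 9) ⊕ (9 ⊕ 2)) ⊕ ((9 ⊗ 7) ⊕ (6 ⊕ 6))) gives -4.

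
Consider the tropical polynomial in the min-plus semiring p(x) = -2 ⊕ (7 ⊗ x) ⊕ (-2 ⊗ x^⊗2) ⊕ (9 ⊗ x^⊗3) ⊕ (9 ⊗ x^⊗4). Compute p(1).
p(1) = -2

A tropical monomial a ⊗ x^⊗i evaluates to a + i · x. Evaluating each term at x = 1:
  Term 0 contributes -2 + 0 · 1 = -2
  Term 1 contributes 7 + 1 · 1 = 8
  Term 2 contributes -2 + 2 · 1 = 0
  Term 3 contributes 9 + 3 · 1 = 12
  Term 4 contributes 9 + 4 · 1 = 13
p(1) = ⊕ of these = min[-2, 8, 0, 12, 13] = -2.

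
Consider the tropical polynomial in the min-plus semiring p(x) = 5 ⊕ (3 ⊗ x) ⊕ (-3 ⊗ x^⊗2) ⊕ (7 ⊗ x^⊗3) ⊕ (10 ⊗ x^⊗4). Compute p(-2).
p(-2) = -7

A tropical monomial a ⊗ x^⊗i evaluates to a + i · x. Evaluating each term at x = -2:
  Term 0 contributes 5 + 0 · -2 = 5
  Term 1 contributes 3 + 1 · -2 = 1
  Term 2 contributes -3 + 2 · -2 = -7
  Term 3 contributes 7 + 3 · -2 = 1
  Term 4 contributes 10 + 4 · -2 = 2
p(-2) = ⊕ of these = min[5, 1, -7, 1, 2] = -7.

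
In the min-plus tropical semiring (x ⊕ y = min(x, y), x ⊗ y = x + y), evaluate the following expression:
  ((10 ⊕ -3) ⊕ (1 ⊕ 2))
((10 ⊕ -3) ⊕ (1 ⊕ 2)) = -3

Expand innermost to outermost. Recall ⊕ takes the minimum of its arguments and ⊗ takes their sum. Working out the expression ((10 ⊕ -3) ⊕ (1 ⊕ 2)) gives -3.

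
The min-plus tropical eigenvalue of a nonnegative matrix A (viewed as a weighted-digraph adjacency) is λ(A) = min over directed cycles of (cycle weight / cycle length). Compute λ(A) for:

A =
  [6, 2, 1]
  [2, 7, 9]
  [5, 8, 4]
λ(A) = 2

Enumerate directed cycles and compute their means (weight / length). Sample:
  cycle 0 → 0: weight = 6, length = 1, mean = 6/1 ≈ 6.000
  cycle 1 → 1: weight = 7, length = 1, mean = 7/1 ≈ 7.000
  cycle 2 → 2: weight = 4, length = 1, mean = 4/1 ≈ 4.000
  cycle 0 → 1 → 0: weight = 4, length = 2, mean = 4/2 ≈ 2.000
  cycle 0 → 2 → 0: weight = 6, length = 2, mean = 6/2 ≈ 3.000
  cycle 1 → 0 → 1: weight = 4, length = 2, mean = 4/2 ≈ 2.000
Minimum mean = 2.000, attained e.g. along the cycle 0 → 1 → 0 with weight 4 and length 2. So λ(A) = 4/2 = 2.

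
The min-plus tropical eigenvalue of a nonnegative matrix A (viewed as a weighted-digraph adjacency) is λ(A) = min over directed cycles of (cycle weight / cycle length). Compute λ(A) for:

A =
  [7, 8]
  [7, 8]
λ(A) = 7

Enumerate directed cycles and compute their means (weight / length). Sample:
  cycle 0 → 0: weight = 7, length = 1, mean = 7/1 ≈ 7.000
  cycle 1 → 1: weight = 8, length = 1, mean = 8/1 ≈ 8.000
  cycle 0 → 1 → 0: weight = 15, length = 2, mean = 15/2 ≈ 7.500
  cycle 1 → 0 → 1: weight = 15, length = 2, mean = 15/2 ≈ 7.500
Minimum mean = 7.000, attained e.g. along the cycle 0 → 0 with weight 7 and length 1. So λ(A) = 7/1 = 7.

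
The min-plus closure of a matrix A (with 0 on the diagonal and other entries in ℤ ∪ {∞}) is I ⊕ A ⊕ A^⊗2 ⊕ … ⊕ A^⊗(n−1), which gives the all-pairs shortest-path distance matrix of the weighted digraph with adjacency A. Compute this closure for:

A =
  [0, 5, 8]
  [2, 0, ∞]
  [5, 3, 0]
Closure =
  [0, 5, 8]
  [2, 0, 10]
  [5, 3, 0]

This is the Floyd-Warshall all-pairs shortest-path computation. For each intermediate vertex k = 0, 1, …, 2, update dist[i][j] ← min(dist[i][j], dist[i][k] + dist[k][j]). The final matrix gives, for each (i, j), the minimum total weight of any directed path from i to j (possibly empty when i = j).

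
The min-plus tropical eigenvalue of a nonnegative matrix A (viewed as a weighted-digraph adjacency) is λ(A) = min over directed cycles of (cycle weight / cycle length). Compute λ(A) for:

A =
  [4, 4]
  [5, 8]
λ(A) = 4

Enumerate directed cycles and compute their means (weight / length). Sample:
  cycle 0 → 0: weight = 4, length = 1, mean = 4/1 ≈ 4.000
  cycle 1 → 1: weight = 8, length = 1, mean = 8/1 ≈ 8.000
  cycle 0 → 1 → 0: weight = 9, length = 2, mean = 9/2 ≈ 4.500
  cycle 1 → 0 → 1: weight = 9, length = 2, mean = 9/2 ≈ 4.500
Minimum mean = 4.000, attained e.g. along the cycle 0 → 0 with weight 4 and length 1. So λ(A) = 4/1 = 4.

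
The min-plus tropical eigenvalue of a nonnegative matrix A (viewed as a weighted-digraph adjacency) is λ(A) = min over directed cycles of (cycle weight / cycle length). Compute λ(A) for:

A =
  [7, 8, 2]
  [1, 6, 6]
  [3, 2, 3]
λ(A) = 5/3

Enumerate directed cycles and compute their means (weight / length). Sample:
  cycle 0 → 0: weight = 7, length = 1, mean = 7/1 ≈ 7.000
  cycle 1 → 1: weight = 6, length = 1, mean = 6/1 ≈ 6.000
  cycle 2 → 2: weight = 3, length = 1, mean = 3/1 ≈ 3.000
  cycle 0 → 1 → 0: weight = 9, length = 2, mean = 9/2 ≈ 4.500
  cycle 0 → 2 → 0: weight = 5, length = 2, mean = 5/2 ≈ 2.500
  cycle 1 → 0 → 1: weight = 9, length = 2, mean = 9/2 ≈ 4.500
Minimum mean = 1.667, attained e.g. along the cycle 0 → 2 → 1 → 0 with weight 5 and length 3. So λ(A) = 5/3 = 5/3.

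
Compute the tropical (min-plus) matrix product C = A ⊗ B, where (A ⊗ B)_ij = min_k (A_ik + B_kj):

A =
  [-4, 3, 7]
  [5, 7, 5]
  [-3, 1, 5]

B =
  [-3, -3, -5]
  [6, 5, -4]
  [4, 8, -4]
A ⊗ B =
  [-7, -7, -9]
  [2, 2, 0]
  [-6, -6, -8]

Apply the min-plus product entry-by-entry:
  C[0][0] = min over k of (A[0][0] + B[0][0] = -4 + -3 = -7, A[0][1] + B[1][0] = 3 + 6 = 9, A[0][2] + B[2][0] = 7 + 4 = 11) = -7 (attained at k = 0)
  C[0][1] = min over k of (A[0][0] + B[0][1] = -4 + -3 = -7, A[0][1] + B[1][1] = 3 + 5 = 8, A[0][2] + B[2][1] = 7 + 8 = 15) = -7 (attained at k = 0)
  C[0][2] = min over k of (A[0][0] + B[0][2] = -4 + -5 = -9, A[0][1] + B[1][2] = 3 + -4 = -1, A[0][2] + B[2][2] = 7 + -4 = 3) = -9 (attained at k = 0)
  C[1][0] = min over k of (A[1][0] + B[0][0] = 5 + -3 = 2, A[1][1] + B[1][0] = 7 + 6 = 13, A[1][2] + B[2][0] = 5 + 4 = 9) = 2 (attained at k = 0)
  C[1][1] = min over k of (A[1][0] + B[0][1] = 5 + -3 = 2, A[1][1] + B[1][1] = 7 + 5 = 12, A[1][2] + B[2][1] = 5 + 8 = 13) = 2 (attained at k = 0)
  C[1][2] = min over k of (A[1][0] + B[0][2] = 5 + -5 = 0, A[1][1] + B[1][2] = 7 + -4 = 3, A[1][2] + B[2][2] = 5 + -4 = 1) = 0 (attained at k = 0)
  C[2][0] = min over k of (A[2][0] + B[0][0] = -3 + -3 = -6, A[2][1] + B[1][0] = 1 + 6 = 7, A[2][2] + B[2][0] = 5 + 4 = 9) = -6 (attained at k = 0)
  C[2][1] = min over k of (A[2][0] + B[0][1] = -3 + -3 = -6, A[2][1] + B[1][1] = 1 + 5 = 6, A[2][2] + B[2][1] = 5 + 8 = 13) = -6 (attained at k = 0)
  C[2][2] = min over k of (A[2][0] + B[0][2] = -3 + -5 = -8, A[2][1] + B[1][2] = 1 + -4 = -3, A[2][2] + B[2][2] = 5 + -4 = 1) = -8 (attained at k = 0)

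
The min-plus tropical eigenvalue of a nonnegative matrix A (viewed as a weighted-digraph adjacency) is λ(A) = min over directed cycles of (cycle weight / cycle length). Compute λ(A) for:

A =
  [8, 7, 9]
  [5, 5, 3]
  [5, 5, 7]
λ(A) = 4

Enumerate directed cycles and compute their means (weight / length). Sample:
  cycle 0 → 0: weight = 8, length = 1, mean = 8/1 ≈ 8.000
  cycle 1 → 1: weight = 5, length = 1, mean = 5/1 ≈ 5.000
  cycle 2 → 2: weight = 7, length = 1, mean = 7/1 ≈ 7.000
  cycle 0 → 1 → 0: weight = 12, length = 2, mean = 12/2 ≈ 6.000
  cycle 0 → 2 → 0: weight = 14, length = 2, mean = 14/2 ≈ 7.000
  cycle 1 → 0 → 1: weight = 12, length = 2, mean = 12/2 ≈ 6.000
Minimum mean = 4.000, attained e.g. along the cycle 1 → 2 → 1 with weight 8 and length 2. So λ(A) = 8/2 = 4.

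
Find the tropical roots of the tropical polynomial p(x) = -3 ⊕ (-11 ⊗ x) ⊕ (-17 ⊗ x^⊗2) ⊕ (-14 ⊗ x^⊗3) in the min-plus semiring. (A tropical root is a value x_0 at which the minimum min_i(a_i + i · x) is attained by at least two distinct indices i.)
Roots: {-3, 6, 8}

Each tropical root is a break point of the lower envelope of the lines y = a_i + i · x (there are 4 lines, with slopes 0, 1, ..., 3). Only the lines that attain the minimum somewhere contribute to roots; other lines are dominated. Here the surviving (envelope) indices are i = 3, i = 2, i = 1, i = 0.
Intersections between consecutive envelope lines give the roots: for adjacent envelope indices i < j the intersection is x = (a_i − a_j) / (j − i). Reading off the sorted break points: {-3, 6, 8}.
Verification: at each break x_0, at least two indices attain the minimum of min_i(a_i + i · x_0).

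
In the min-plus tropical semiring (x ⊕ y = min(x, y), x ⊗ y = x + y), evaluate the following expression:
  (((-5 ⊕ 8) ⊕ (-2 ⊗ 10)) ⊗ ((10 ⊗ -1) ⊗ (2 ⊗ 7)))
(((-5 ⊕ 8) ⊕ (-2 ⊗ 10)) ⊗ ((10 ⊗ -1) ⊗ (2 ⊗ 7))) = 13

Expand innermost to outermost. Recall ⊕ takes the minimum of its arguments and ⊗ takes their sum. Working out the expression (((-5 ⊕ 8) ⊕ (-2 ⊗ 10)) ⊗ ((10 ⊗ -1) ⊗ (2 ⊗ 7))) gives 13.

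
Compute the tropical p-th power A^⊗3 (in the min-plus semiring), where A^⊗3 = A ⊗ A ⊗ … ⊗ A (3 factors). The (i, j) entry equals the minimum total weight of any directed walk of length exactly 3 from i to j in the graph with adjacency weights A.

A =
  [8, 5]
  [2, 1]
A^⊗3 =
  [8, 7]
  [4, 3]

Each entry (A^⊗3)_ij equals the minimum over all length-3 walks i = v_0 → v_1 → … → v_3 = j of Σ_t A[v_t][v_{t+1}]. For example, for (i, j) = (0, 1) we minimise over 4 possible intermediate vertex sequences; the minimum is 7, attained along the walk 0 → 1 → 1 → 1.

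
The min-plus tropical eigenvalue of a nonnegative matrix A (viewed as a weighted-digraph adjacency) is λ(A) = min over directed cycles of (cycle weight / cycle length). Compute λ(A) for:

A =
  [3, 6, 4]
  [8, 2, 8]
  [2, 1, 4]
λ(A) = 2

Enumerate directed cycles and compute their means (weight / length). Sample:
  cycle 0 → 0: weight = 3, length = 1, mean = 3/1 ≈ 3.000
  cycle 1 → 1: weight = 2, length = 1, mean = 2/1 ≈ 2.000
  cycle 2 → 2: weight = 4, length = 1, mean = 4/1 ≈ 4.000
  cycle 0 → 1 → 0: weight = 14, length = 2, mean = 14/2 ≈ 7.000
  cycle 0 → 2 → 0: weight = 6, length = 2, mean = 6/2 ≈ 3.000
  cycle 1 → 0 → 1: weight = 14, length = 2, mean = 14/2 ≈ 7.000
Minimum mean = 2.000, attained e.g. along the cycle 1 → 1 with weight 2 and length 1. So λ(A) = 2/1 = 2.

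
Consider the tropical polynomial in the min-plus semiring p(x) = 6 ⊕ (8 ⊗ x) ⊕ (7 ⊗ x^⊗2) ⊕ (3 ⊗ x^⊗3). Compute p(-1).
p(-1) = 0

A tropical monomial a ⊗ x^⊗i evaluates to a + i · x. Evaluating each term at x = -1:
  Term 0 contributes 6 + 0 · -1 = 6
  Term 1 contributes 8 + 1 · -1 = 7
  Term 2 contributes 7 + 2 · -1 = 5
  Term 3 contributes 3 + 3 · -1 = 0
p(-1) = ⊕ of these = min[6, 7, 5, 0] = 0.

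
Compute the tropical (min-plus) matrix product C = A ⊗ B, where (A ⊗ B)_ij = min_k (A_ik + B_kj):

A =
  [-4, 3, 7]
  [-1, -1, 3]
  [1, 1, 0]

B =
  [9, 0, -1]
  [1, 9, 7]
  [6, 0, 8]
A ⊗ B =
  [4, -4, -5]
  [0, -1, -2]
  [2, 0, 0]

Apply the min-plus product entry-by-entry:
  C[0][0] = min over k of (A[0][0] + B[0][0] = -4 + 9 = 5, A[0][1] + B[1][0] = 3 + 1 = 4, A[0][2] + B[2][0] = 7 + 6 = 13) = 4 (attained at k = 1)
  C[0][1] = min over k of (A[0][0] + B[0][1] = -4 + 0 = -4, A[0][1] + B[1][1] = 3 + 9 = 12, A[0][2] + B[2][1] = 7 + 0 = 7) = -4 (attained at k = 0)
  C[0][2] = min over k of (A[0][0] + B[0][2] = -4 + -1 = -5, A[0][1] + B[1][2] = 3 + 7 = 10, A[0][2] + B[2][2] = 7 + 8 = 15) = -5 (attained at k = 0)
  C[1][0] = min over k of (A[1][0] + B[0][0] = -1 + 9 = 8, A[1][1] + B[1][0] = -1 + 1 = 0, A[1][2] + B[2][0] = 3 + 6 = 9) = 0 (attained at k = 1)
  C[1][1] = min over k of (A[1][0] + B[0][1] = -1 + 0 = -1, A[1][1] + B[1][1] = -1 + 9 = 8, A[1][2] + B[2][1] = 3 + 0 = 3) = -1 (attained at k = 0)
  C[1][2] = min over k of (A[1][0] + B[0][2] = -1 + -1 = -2, A[1][1] + B[1][2] = -1 + 7 = 6, A[1][2] + B[2][2] = 3 + 8 = 11) = -2 (attained at k = 0)
  C[2][0] = min over k of (A[2][0] + B[0][0] = 1 + 9 = 10, A[2][1] + B[1][0] = 1 + 1 = 2, A[2][2] + B[2][0] = 0 + 6 = 6) = 2 (attained at k = 1)
  C[2][1] = min over k of (A[2][0] + B[0][1] = 1 + 0 = 1, A[2][1] + B[1][1] = 1 + 9 = 10, A[2][2] + B[2][1] = 0 + 0 = 0) = 0 (attained at k = 2)
  C[2][2] = min over k of (A[2][0] + B[0][2] = 1 + -1 = 0, A[2][1] + B[1][2] = 1 + 7 = 8, A[2][2] + B[2][2] = 0 + 8 = 8) = 0 (attained at k = 0)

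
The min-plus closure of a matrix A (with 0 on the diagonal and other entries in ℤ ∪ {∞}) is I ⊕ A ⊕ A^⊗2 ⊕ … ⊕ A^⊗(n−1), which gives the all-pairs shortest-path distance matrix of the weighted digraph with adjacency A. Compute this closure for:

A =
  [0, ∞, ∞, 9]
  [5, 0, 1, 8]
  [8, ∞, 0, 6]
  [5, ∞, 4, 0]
Closure =
  [0, ∞, 13, 9]
  [5, 0, 1, 7]
  [8, ∞, 0, 6]
  [5, ∞, 4, 0]

This is the Floyd-Warshall all-pairs shortest-path computation. For each intermediate vertex k = 0, 1, …, 3, update dist[i][j] ← min(dist[i][j], dist[i][k] + dist[k][j]). The final matrix gives, for each (i, j), the minimum total weight of any directed path from i to j (possibly empty when i = j).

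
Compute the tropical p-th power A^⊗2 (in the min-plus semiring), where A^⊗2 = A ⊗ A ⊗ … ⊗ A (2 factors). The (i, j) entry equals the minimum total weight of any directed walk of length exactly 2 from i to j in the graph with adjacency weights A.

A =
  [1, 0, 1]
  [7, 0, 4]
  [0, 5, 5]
A^⊗2 =
  [1, 0, 2]
  [4, 0, 4]
  [1, 0, 1]

Each entry (A^⊗2)_ij equals the minimum over all length-2 walks i = v_0 → v_1 → … → v_2 = j of Σ_t A[v_t][v_{t+1}]. For example, for (i, j) = (0, 2) we minimise over 3 possible intermediate vertex sequences; the minimum is 2, attained along the walk 0 → 0 → 2.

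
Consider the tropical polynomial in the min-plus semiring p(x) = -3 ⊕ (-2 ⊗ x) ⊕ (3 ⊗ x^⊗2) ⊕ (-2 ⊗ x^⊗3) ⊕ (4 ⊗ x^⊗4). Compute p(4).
p(4) = -3

A tropical monomial a ⊗ x^⊗i evaluates to a + i · x. Evaluating each term at x = 4:
  Term 0 contributes -3 + 0 · 4 = -3
  Term 1 contributes -2 + 1 · 4 = 2
  Term 2 contributes 3 + 2 · 4 = 11
  Term 3 contributes -2 + 3 · 4 = 10
  Term 4 contributes 4 + 4 · 4 = 20
p(4) = ⊕ of these = min[-3, 2, 11, 10, 20] = -3.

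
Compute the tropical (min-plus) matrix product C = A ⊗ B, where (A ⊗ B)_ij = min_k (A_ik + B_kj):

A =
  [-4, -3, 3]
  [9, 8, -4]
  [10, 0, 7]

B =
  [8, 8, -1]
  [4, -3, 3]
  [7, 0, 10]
A ⊗ B =
  [1, -6, -5]
  [3, -4, 6]
  [4, -3, 3]

Apply the min-plus product entry-by-entry:
  C[0][0] = min over k of (A[0][0] + B[0][0] = -4 + 8 = 4, A[0][1] + B[1][0] = -3 + 4 = 1, A[0][2] + B[2][0] = 3 + 7 = 10) = 1 (attained at k = 1)
  C[0][1] = min over k of (A[0][0] + B[0][1] = -4 + 8 = 4, A[0][1] + B[1][1] = -3 + -3 = -6, A[0][2] + B[2][1] = 3 + 0 = 3) = -6 (attained at k = 1)
  C[0][2] = min over k of (A[0][0] + B[0][2] = -4 + -1 = -5, A[0][1] + B[1][2] = -3 + 3 = 0, A[0][2] + B[2][2] = 3 + 10 = 13) = -5 (attained at k = 0)
  C[1][0] = min over k of (A[1][0] + B[0][0] = 9 + 8 = 17, A[1][1] + B[1][0] = 8 + 4 = 12, A[1][2] + B[2][0] = -4 + 7 = 3) = 3 (attained at k = 2)
  C[1][1] = min over k of (A[1][0] + B[0][1] = 9 + 8 = 17, A[1][1] + B[1][1] = 8 + -3 = 5, A[1][2] + B[2][1] = -4 + 0 = -4) = -4 (attained at k = 2)
  C[1][2] = min over k of (A[1][0] + B[0][2] = 9 + -1 = 8, A[1][1] + B[1][2] = 8 + 3 = 11, A[1][2] + B[2][2] = -4 + 10 = 6) = 6 (attained at k = 2)
  C[2][0] = min over k of (A[2][0] + B[0][0] = 10 + 8 = 18, A[2][1] + B[1][0] = 0 + 4 = 4, A[2][2] + B[2][0] = 7 + 7 = 14) = 4 (attained at k = 1)
  C[2][1] = min over k of (A[2][0] + B[0][1] = 10 + 8 = 18, A[2][1] + B[1][1] = 0 + -3 = -3, A[2][2] + B[2][1] = 7 + 0 = 7) = -3 (attained at k = 1)
  C[2][2] = min over k of (A[2][0] + B[0][2] = 10 + -1 = 9, A[2][1] + B[1][2] = 0 + 3 = 3, A[2][2] + B[2][2] = 7 + 10 = 17) = 3 (attained at k = 1)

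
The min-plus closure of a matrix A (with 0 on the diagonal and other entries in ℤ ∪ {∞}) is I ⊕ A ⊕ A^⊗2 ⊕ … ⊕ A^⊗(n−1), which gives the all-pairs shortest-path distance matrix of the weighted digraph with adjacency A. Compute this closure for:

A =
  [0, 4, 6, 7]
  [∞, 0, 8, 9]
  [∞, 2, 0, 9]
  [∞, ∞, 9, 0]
Closure =
  [0, 4, 6, 7]
  [∞, 0, 8, 9]
  [∞, 2, 0, 9]
  [∞, 11, 9, 0]

This is the Floyd-Warshall all-pairs shortest-path computation. For each intermediate vertex k = 0, 1, …, 3, update dist[i][j] ← min(dist[i][j], dist[i][k] + dist[k][j]). The final matrix gives, for each (i, j), the minimum total weight of any directed path from i to j (possibly empty when i = j).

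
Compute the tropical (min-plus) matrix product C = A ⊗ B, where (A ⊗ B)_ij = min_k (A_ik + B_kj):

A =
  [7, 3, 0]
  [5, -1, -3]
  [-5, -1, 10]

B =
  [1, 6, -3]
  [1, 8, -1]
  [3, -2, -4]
A ⊗ B =
  [3, -2, -4]
  [0, -5, -7]
  [-4, 1, -8]

Apply the min-plus product entry-by-entry:
  C[0][0] = min over k of (A[0][0] + B[0][0] = 7 + 1 = 8, A[0][1] + B[1][0] = 3 + 1 = 4, A[0][2] + B[2][0] = 0 + 3 = 3) = 3 (attained at k = 2)
  C[0][1] = min over k of (A[0][0] + B[0][1] = 7 + 6 = 13, A[0][1] + B[1][1] = 3 + 8 = 11, A[0][2] + B[2][1] = 0 + -2 = -2) = -2 (attained at k = 2)
  C[0][2] = min over k of (A[0][0] + B[0][2] = 7 + -3 = 4, A[0][1] + B[1][2] = 3 + -1 = 2, A[0][2] + B[2][2] = 0 + -4 = -4) = -4 (attained at k = 2)
  C[1][0] = min over k of (A[1][0] + B[0][0] = 5 + 1 = 6, A[1][1] + B[1][0] = -1 + 1 = 0, A[1][2] + B[2][0] = -3 + 3 = 0) = 0 (attained at k = 1)
  C[1][1] = min over k of (A[1][0] + B[0][1] = 5 + 6 = 11, A[1][1] + B[1][1] = -1 + 8 = 7, A[1][2] + B[2][1] = -3 + -2 = -5) = -5 (attained at k = 2)
  C[1][2] = min over k of (A[1][0] + B[0][2] = 5 + -3 = 2, A[1][1] + B[1][2] = -1 + -1 = -2, A[1][2] + B[2][2] = -3 + -4 = -7) = -7 (attained at k = 2)
  C[2][0] = min over k of (A[2][0] + B[0][0] = -5 + 1 = -4, A[2][1] + B[1][0] = -1 + 1 = 0, A[2][2] + B[2][0] = 10 + 3 = 13) = -4 (attained at k = 0)
  C[2][1] = min over k of (A[2][0] + B[0][1] = -5 + 6 = 1, A[2][1] + B[1][1] = -1 + 8 = 7, A[2][2] + B[2][1] = 10 + -2 = 8) = 1 (attained at k = 0)
  C[2][2] = min over k of (A[2][0] + B[0][2] = -5 + -3 = -8, A[2][1] + B[1][2] = -1 + -1 = -2, A[2][2] + B[2][2] = 10 + -4 = 6) = -8 (attained at k = 0)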